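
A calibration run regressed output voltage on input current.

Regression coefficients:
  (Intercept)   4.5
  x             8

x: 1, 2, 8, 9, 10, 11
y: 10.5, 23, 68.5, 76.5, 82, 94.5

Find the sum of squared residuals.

SSE = 20.5

x=1: ŷ = 4.5 + 8·1 = 12.5; r = 10.5 − 12.5 = -2
x=2: ŷ = 4.5 + 8·2 = 20.5; r = 23 − 20.5 = 2.5
x=8: ŷ = 4.5 + 8·8 = 68.5; r = 68.5 − 68.5 = 0
x=9: ŷ = 4.5 + 8·9 = 76.5; r = 76.5 − 76.5 = 0
x=10: ŷ = 4.5 + 8·10 = 84.5; r = 82 − 84.5 = -2.5
x=11: ŷ = 4.5 + 8·11 = 92.5; r = 94.5 − 92.5 = 2
SSE = 4 + 6.25 + 0 + 0 + 6.25 + 4 = 20.5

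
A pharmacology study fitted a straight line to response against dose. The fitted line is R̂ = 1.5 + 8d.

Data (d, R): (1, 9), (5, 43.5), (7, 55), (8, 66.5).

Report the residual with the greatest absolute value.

d=1: R̂ = 1.5 + 8·1 = 9.5; e = 9 − 9.5 = -0.5
d=5: R̂ = 1.5 + 8·5 = 41.5; e = 43.5 − 41.5 = 2
d=7: R̂ = 1.5 + 8·7 = 57.5; e = 55 − 57.5 = -2.5
d=8: R̂ = 1.5 + 8·8 = 65.5; e = 66.5 − 65.5 = 1
Largest |e| is 2.5 at d = 7, residual -2.5.

e = -2.5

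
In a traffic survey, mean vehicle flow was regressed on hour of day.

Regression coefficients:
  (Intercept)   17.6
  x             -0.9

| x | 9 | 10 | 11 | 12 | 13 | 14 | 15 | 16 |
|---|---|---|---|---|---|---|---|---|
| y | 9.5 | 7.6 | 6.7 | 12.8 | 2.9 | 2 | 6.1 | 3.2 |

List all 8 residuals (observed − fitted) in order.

x=9: ŷ = 17.6 − 0.9·9 = 9.5; r = 9.5 − 9.5 = 0
x=10: ŷ = 17.6 − 0.9·10 = 8.6; r = 7.6 − 8.6 = -1
x=11: ŷ = 17.6 − 0.9·11 = 7.7; r = 6.7 − 7.7 = -1
x=12: ŷ = 17.6 − 0.9·12 = 6.8; r = 12.8 − 6.8 = 6
x=13: ŷ = 17.6 − 0.9·13 = 5.9; r = 2.9 − 5.9 = -3
x=14: ŷ = 17.6 − 0.9·14 = 5; r = 2 − 5 = -3
x=15: ŷ = 17.6 − 0.9·15 = 4.1; r = 6.1 − 4.1 = 2
x=16: ŷ = 17.6 − 0.9·16 = 3.2; r = 3.2 − 3.2 = 0

0, -1, -1, 6, -3, -3, 2, 0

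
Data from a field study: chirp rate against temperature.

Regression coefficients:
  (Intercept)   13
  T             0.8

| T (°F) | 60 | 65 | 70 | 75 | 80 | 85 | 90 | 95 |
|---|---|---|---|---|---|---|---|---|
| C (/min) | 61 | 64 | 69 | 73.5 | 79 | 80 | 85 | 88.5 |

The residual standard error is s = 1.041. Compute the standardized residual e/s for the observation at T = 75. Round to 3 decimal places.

0.480

ŷ = 13 + 0.8·75 = 73
e = 73.5 − 73 = 0.5
e/s = 0.5 / 1.041 = 0.480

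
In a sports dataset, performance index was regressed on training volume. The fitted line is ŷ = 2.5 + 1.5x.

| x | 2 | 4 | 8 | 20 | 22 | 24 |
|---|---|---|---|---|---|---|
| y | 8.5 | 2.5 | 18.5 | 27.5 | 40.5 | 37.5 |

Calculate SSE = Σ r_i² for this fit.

SSE = 112

x=2: ŷ = 2.5 + 1.5·2 = 5.5; r = 8.5 − 5.5 = 3
x=4: ŷ = 2.5 + 1.5·4 = 8.5; r = 2.5 − 8.5 = -6
x=8: ŷ = 2.5 + 1.5·8 = 14.5; r = 18.5 − 14.5 = 4
x=20: ŷ = 2.5 + 1.5·20 = 32.5; r = 27.5 − 32.5 = -5
x=22: ŷ = 2.5 + 1.5·22 = 35.5; r = 40.5 − 35.5 = 5
x=24: ŷ = 2.5 + 1.5·24 = 38.5; r = 37.5 − 38.5 = -1
SSE = 9 + 36 + 16 + 25 + 25 + 1 = 112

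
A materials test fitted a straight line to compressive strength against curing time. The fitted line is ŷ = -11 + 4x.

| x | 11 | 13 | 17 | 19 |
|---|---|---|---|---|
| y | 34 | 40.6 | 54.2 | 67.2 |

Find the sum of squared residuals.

SSE = 13.84

x=11: ŷ = -11 + 4·11 = 33; e = 34 − 33 = 1
x=13: ŷ = -11 + 4·13 = 41; e = 40.6 − 41 = -0.4
x=17: ŷ = -11 + 4·17 = 57; e = 54.2 − 57 = -2.8
x=19: ŷ = -11 + 4·19 = 65; e = 67.2 − 65 = 2.2
SSE = 1 + 0.16 + 7.84 + 4.84 = 13.84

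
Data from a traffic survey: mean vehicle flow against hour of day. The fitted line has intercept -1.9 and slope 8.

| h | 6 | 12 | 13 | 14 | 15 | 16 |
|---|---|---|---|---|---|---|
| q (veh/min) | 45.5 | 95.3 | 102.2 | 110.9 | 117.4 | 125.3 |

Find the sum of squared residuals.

h=6: ŷ = -1.9 + 8·6 = 46.1; r = 45.5 − 46.1 = -0.6
h=12: ŷ = -1.9 + 8·12 = 94.1; r = 95.3 − 94.1 = 1.2
h=13: ŷ = -1.9 + 8·13 = 102.1; r = 102.2 − 102.1 = 0.1
h=14: ŷ = -1.9 + 8·14 = 110.1; r = 110.9 − 110.1 = 0.8
h=15: ŷ = -1.9 + 8·15 = 118.1; r = 117.4 − 118.1 = -0.7
h=16: ŷ = -1.9 + 8·16 = 126.1; r = 125.3 − 126.1 = -0.8
SSE = 0.36 + 1.44 + 0.01 + 0.64 + 0.49 + 0.64 = 3.58

SSE = 3.58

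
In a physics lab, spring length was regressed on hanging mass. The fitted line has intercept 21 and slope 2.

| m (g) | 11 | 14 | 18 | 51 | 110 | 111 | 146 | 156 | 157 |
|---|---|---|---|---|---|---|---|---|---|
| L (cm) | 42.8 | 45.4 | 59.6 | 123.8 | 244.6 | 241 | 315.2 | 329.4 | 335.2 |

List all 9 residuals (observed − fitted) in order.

m=11: L̂ = 21 + 2·11 = 43; r = 42.8 − 43 = -0.2
m=14: L̂ = 21 + 2·14 = 49; r = 45.4 − 49 = -3.6
m=18: L̂ = 21 + 2·18 = 57; r = 59.6 − 57 = 2.6
m=51: L̂ = 21 + 2·51 = 123; r = 123.8 − 123 = 0.8
m=110: L̂ = 21 + 2·110 = 241; r = 244.6 − 241 = 3.6
m=111: L̂ = 21 + 2·111 = 243; r = 241 − 243 = -2
m=146: L̂ = 21 + 2·146 = 313; r = 315.2 − 313 = 2.2
m=156: L̂ = 21 + 2·156 = 333; r = 329.4 − 333 = -3.6
m=157: L̂ = 21 + 2·157 = 335; r = 335.2 − 335 = 0.2

-0.2, -3.6, 2.6, 0.8, 3.6, -2, 2.2, -3.6, 0.2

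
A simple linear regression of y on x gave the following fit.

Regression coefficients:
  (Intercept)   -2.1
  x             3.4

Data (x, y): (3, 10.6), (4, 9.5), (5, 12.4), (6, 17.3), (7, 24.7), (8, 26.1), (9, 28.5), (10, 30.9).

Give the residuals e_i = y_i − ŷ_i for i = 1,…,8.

x=3: ŷ = -2.1 + 3.4·3 = 8.1; e = 10.6 − 8.1 = 2.5
x=4: ŷ = -2.1 + 3.4·4 = 11.5; e = 9.5 − 11.5 = -2
x=5: ŷ = -2.1 + 3.4·5 = 14.9; e = 12.4 − 14.9 = -2.5
x=6: ŷ = -2.1 + 3.4·6 = 18.3; e = 17.3 − 18.3 = -1
x=7: ŷ = -2.1 + 3.4·7 = 21.7; e = 24.7 − 21.7 = 3
x=8: ŷ = -2.1 + 3.4·8 = 25.1; e = 26.1 − 25.1 = 1
x=9: ŷ = -2.1 + 3.4·9 = 28.5; e = 28.5 − 28.5 = 0
x=10: ŷ = -2.1 + 3.4·10 = 31.9; e = 30.9 − 31.9 = -1

2.5, -2, -2.5, -1, 3, 1, 0, -1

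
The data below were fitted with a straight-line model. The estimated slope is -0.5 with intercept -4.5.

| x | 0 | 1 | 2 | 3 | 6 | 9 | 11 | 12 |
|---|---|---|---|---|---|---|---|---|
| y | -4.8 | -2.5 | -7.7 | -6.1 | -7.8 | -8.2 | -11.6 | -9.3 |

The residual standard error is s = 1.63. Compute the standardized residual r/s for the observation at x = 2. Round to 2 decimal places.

ŷ = -4.5 − 0.5·2 = -5.5
r = -7.7 − (-5.5) = -2.2
r/s = -2.2 / 1.63 = -1.35

-1.35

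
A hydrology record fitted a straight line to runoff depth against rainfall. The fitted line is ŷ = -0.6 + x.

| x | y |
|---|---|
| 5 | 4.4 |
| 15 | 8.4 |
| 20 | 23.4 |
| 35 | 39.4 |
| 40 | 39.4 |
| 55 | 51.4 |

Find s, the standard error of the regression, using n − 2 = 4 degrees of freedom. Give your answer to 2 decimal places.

x=5: ŷ = -0.6 + 5 = 4.4; r = 4.4 − 4.4 = 0
x=15: ŷ = -0.6 + 15 = 14.4; r = 8.4 − 14.4 = -6
x=20: ŷ = -0.6 + 20 = 19.4; r = 23.4 − 19.4 = 4
x=35: ŷ = -0.6 + 35 = 34.4; r = 39.4 − 34.4 = 5
x=40: ŷ = -0.6 + 40 = 39.4; r = 39.4 − 39.4 = 0
x=55: ŷ = -0.6 + 55 = 54.4; r = 51.4 − 54.4 = -3
SSE = 0 + 36 + 16 + 25 + 0 + 9 = 86
s = √(86/4) = √21.5 ≈ 4.64

s = 4.64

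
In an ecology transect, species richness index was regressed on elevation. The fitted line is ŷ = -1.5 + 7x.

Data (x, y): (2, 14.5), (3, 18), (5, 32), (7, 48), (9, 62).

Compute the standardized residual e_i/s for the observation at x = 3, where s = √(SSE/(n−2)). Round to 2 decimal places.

-0.87

x=2: ŷ = -1.5 + 7·2 = 12.5; e = 14.5 − 12.5 = 2
x=3: ŷ = -1.5 + 7·3 = 19.5; e = 18 − 19.5 = -1.5
x=5: ŷ = -1.5 + 7·5 = 33.5; e = 32 − 33.5 = -1.5
x=7: ŷ = -1.5 + 7·7 = 47.5; e = 48 − 47.5 = 0.5
x=9: ŷ = -1.5 + 7·9 = 61.5; e = 62 − 61.5 = 0.5
SSE = 4 + 2.25 + 2.25 + 0.25 + 0.25 = 9
s = √(9/3) = 1.73205
e/s = -1.5 / 1.73205 = -0.87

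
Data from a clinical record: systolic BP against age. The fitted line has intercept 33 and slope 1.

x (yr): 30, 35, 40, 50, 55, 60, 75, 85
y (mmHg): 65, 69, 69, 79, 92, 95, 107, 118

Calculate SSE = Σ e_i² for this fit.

SSE = 58

x=30: ŷ = 33 + 30 = 63; e = 65 − 63 = 2
x=35: ŷ = 33 + 35 = 68; e = 69 − 68 = 1
x=40: ŷ = 33 + 40 = 73; e = 69 − 73 = -4
x=50: ŷ = 33 + 50 = 83; e = 79 − 83 = -4
x=55: ŷ = 33 + 55 = 88; e = 92 − 88 = 4
x=60: ŷ = 33 + 60 = 93; e = 95 − 93 = 2
x=75: ŷ = 33 + 75 = 108; e = 107 − 108 = -1
x=85: ŷ = 33 + 85 = 118; e = 118 − 118 = 0
SSE = 4 + 1 + 16 + 16 + 16 + 4 + 1 + 0 = 58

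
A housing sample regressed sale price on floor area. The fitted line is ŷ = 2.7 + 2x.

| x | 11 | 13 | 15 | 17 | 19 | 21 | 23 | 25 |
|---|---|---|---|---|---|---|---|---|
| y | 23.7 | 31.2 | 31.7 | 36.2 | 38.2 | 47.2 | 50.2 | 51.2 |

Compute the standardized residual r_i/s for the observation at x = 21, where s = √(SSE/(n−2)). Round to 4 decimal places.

x=11: ŷ = 2.7 + 2·11 = 24.7; r = 23.7 − 24.7 = -1
x=13: ŷ = 2.7 + 2·13 = 28.7; r = 31.2 − 28.7 = 2.5
x=15: ŷ = 2.7 + 2·15 = 32.7; r = 31.7 − 32.7 = -1
x=17: ŷ = 2.7 + 2·17 = 36.7; r = 36.2 − 36.7 = -0.5
x=19: ŷ = 2.7 + 2·19 = 40.7; r = 38.2 − 40.7 = -2.5
x=21: ŷ = 2.7 + 2·21 = 44.7; r = 47.2 − 44.7 = 2.5
x=23: ŷ = 2.7 + 2·23 = 48.7; r = 50.2 − 48.7 = 1.5
x=25: ŷ = 2.7 + 2·25 = 52.7; r = 51.2 − 52.7 = -1.5
SSE = 1 + 6.25 + 1 + 0.25 + 6.25 + 6.25 + 2.25 + 2.25 = 25.5
s = √(25.5/6) = 2.06155
r/s = 2.5 / 2.06155 = 1.2127

1.2127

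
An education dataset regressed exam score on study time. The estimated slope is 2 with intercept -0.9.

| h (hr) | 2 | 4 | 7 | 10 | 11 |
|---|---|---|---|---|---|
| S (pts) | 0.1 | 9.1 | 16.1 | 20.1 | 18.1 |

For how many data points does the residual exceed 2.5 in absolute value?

h=2: ŷ = -0.9 + 2·2 = 3.1; r = 0.1 − 3.1 = -3
h=4: ŷ = -0.9 + 2·4 = 7.1; r = 9.1 − 7.1 = 2
h=7: ŷ = -0.9 + 2·7 = 13.1; r = 16.1 − 13.1 = 3
h=10: ŷ = -0.9 + 2·10 = 19.1; r = 20.1 − 19.1 = 1
h=11: ŷ = -0.9 + 2·11 = 21.1; r = 18.1 − 21.1 = -3
|r| > 2.5: h=2 (|r|=3), h=7 (|r|=3), h=11 (|r|=3) → 3

3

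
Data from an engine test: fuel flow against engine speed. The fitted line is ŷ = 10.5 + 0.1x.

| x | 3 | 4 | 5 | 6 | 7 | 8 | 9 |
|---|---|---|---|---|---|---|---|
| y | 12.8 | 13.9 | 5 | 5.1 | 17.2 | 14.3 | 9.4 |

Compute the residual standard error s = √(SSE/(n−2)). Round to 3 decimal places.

x=3: ŷ = 10.5 + 0.1·3 = 10.8; r = 12.8 − 10.8 = 2
x=4: ŷ = 10.5 + 0.1·4 = 10.9; r = 13.9 − 10.9 = 3
x=5: ŷ = 10.5 + 0.1·5 = 11; r = 5 − 11 = -6
x=6: ŷ = 10.5 + 0.1·6 = 11.1; r = 5.1 − 11.1 = -6
x=7: ŷ = 10.5 + 0.1·7 = 11.2; r = 17.2 − 11.2 = 6
x=8: ŷ = 10.5 + 0.1·8 = 11.3; r = 14.3 − 11.3 = 3
x=9: ŷ = 10.5 + 0.1·9 = 11.4; r = 9.4 − 11.4 = -2
SSE = 4 + 9 + 36 + 36 + 36 + 9 + 4 = 134
s = √(134/5) = √26.8 ≈ 5.177

s = 5.177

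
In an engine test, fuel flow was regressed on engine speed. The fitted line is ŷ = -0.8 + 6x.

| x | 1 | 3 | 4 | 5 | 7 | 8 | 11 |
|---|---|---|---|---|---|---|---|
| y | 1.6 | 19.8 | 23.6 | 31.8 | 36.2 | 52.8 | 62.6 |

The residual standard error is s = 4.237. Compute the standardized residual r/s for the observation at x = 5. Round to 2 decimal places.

0.61

ŷ = -0.8 + 6·5 = 29.2
r = 31.8 − 29.2 = 2.6
r/s = 2.6 / 4.237 = 0.61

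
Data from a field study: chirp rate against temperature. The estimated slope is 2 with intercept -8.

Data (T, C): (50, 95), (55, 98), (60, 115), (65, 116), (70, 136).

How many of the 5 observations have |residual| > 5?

1

T=50: Ĉ = -8 + 2·50 = 92; e = 95 − 92 = 3
T=55: Ĉ = -8 + 2·55 = 102; e = 98 − 102 = -4
T=60: Ĉ = -8 + 2·60 = 112; e = 115 − 112 = 3
T=65: Ĉ = -8 + 2·65 = 122; e = 116 − 122 = -6
T=70: Ĉ = -8 + 2·70 = 132; e = 136 − 132 = 4
|e| > 5: T=65 (|e|=6) → 1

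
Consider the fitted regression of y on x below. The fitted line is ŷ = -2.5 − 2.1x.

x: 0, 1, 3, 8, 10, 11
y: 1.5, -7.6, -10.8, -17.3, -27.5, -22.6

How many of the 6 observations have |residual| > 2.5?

x=0: ŷ = -2.5 − 2.1·0 = -2.5; e = 1.5 − (-2.5) = 4
x=1: ŷ = -2.5 − 2.1·1 = -4.6; e = -7.6 − (-4.6) = -3
x=3: ŷ = -2.5 − 2.1·3 = -8.8; e = -10.8 − (-8.8) = -2
x=8: ŷ = -2.5 − 2.1·8 = -19.3; e = -17.3 − (-19.3) = 2
x=10: ŷ = -2.5 − 2.1·10 = -23.5; e = -27.5 − (-23.5) = -4
x=11: ŷ = -2.5 − 2.1·11 = -25.6; e = -22.6 − (-25.6) = 3
|e| > 2.5: x=0 (|e|=4), x=1 (|e|=3), x=10 (|e|=4), x=11 (|e|=3) → 4

4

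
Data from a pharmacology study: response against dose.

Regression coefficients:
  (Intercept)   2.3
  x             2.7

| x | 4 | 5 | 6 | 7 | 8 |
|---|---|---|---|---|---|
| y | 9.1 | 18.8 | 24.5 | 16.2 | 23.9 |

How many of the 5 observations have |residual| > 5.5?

1

x=4: ŷ = 2.3 + 2.7·4 = 13.1; r = 9.1 − 13.1 = -4
x=5: ŷ = 2.3 + 2.7·5 = 15.8; r = 18.8 − 15.8 = 3
x=6: ŷ = 2.3 + 2.7·6 = 18.5; r = 24.5 − 18.5 = 6
x=7: ŷ = 2.3 + 2.7·7 = 21.2; r = 16.2 − 21.2 = -5
x=8: ŷ = 2.3 + 2.7·8 = 23.9; r = 23.9 − 23.9 = 0
|r| > 5.5: x=6 (|r|=6) → 1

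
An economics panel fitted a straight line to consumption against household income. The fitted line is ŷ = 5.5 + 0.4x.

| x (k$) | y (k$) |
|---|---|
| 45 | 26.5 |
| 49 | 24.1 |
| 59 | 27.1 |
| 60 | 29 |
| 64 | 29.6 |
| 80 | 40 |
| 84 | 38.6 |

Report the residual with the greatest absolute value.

r = 3

x=45: ŷ = 5.5 + 0.4·45 = 23.5; r = 26.5 − 23.5 = 3
x=49: ŷ = 5.5 + 0.4·49 = 25.1; r = 24.1 − 25.1 = -1
x=59: ŷ = 5.5 + 0.4·59 = 29.1; r = 27.1 − 29.1 = -2
x=60: ŷ = 5.5 + 0.4·60 = 29.5; r = 29 − 29.5 = -0.5
x=64: ŷ = 5.5 + 0.4·64 = 31.1; r = 29.6 − 31.1 = -1.5
x=80: ŷ = 5.5 + 0.4·80 = 37.5; r = 40 − 37.5 = 2.5
x=84: ŷ = 5.5 + 0.4·84 = 39.1; r = 38.6 − 39.1 = -0.5
Largest |r| is 3 at x = 45, residual 3.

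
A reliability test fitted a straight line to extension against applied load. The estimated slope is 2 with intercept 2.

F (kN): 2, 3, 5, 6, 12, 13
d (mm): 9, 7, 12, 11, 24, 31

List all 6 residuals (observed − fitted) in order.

F=2: d̂ = 2 + 2·2 = 6; e = 9 − 6 = 3
F=3: d̂ = 2 + 2·3 = 8; e = 7 − 8 = -1
F=5: d̂ = 2 + 2·5 = 12; e = 12 − 12 = 0
F=6: d̂ = 2 + 2·6 = 14; e = 11 − 14 = -3
F=12: d̂ = 2 + 2·12 = 26; e = 24 − 26 = -2
F=13: d̂ = 2 + 2·13 = 28; e = 31 − 28 = 3

3, -1, 0, -3, -2, 3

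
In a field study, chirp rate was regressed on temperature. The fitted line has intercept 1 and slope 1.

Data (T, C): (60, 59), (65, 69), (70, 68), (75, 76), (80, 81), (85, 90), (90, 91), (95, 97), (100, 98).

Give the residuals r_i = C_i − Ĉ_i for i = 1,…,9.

-2, 3, -3, 0, 0, 4, 0, 1, -3

T=60: Ĉ = 1 + 60 = 61; r = 59 − 61 = -2
T=65: Ĉ = 1 + 65 = 66; r = 69 − 66 = 3
T=70: Ĉ = 1 + 70 = 71; r = 68 − 71 = -3
T=75: Ĉ = 1 + 75 = 76; r = 76 − 76 = 0
T=80: Ĉ = 1 + 80 = 81; r = 81 − 81 = 0
T=85: Ĉ = 1 + 85 = 86; r = 90 − 86 = 4
T=90: Ĉ = 1 + 90 = 91; r = 91 − 91 = 0
T=95: Ĉ = 1 + 95 = 96; r = 97 − 96 = 1
T=100: Ĉ = 1 + 100 = 101; r = 98 − 101 = -3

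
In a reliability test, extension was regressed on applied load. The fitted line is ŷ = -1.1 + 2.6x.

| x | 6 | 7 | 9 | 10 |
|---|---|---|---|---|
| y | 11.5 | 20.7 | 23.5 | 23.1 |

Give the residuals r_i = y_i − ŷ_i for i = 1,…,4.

-3, 3.6, 1.2, -1.8

x=6: ŷ = -1.1 + 2.6·6 = 14.5; r = 11.5 − 14.5 = -3
x=7: ŷ = -1.1 + 2.6·7 = 17.1; r = 20.7 − 17.1 = 3.6
x=9: ŷ = -1.1 + 2.6·9 = 22.3; r = 23.5 − 22.3 = 1.2
x=10: ŷ = -1.1 + 2.6·10 = 24.9; r = 23.1 − 24.9 = -1.8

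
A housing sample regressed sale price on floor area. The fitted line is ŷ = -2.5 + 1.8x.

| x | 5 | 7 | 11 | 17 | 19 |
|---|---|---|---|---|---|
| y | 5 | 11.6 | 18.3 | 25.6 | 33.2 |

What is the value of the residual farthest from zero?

r = -2.5

x=5: ŷ = -2.5 + 1.8·5 = 6.5; r = 5 − 6.5 = -1.5
x=7: ŷ = -2.5 + 1.8·7 = 10.1; r = 11.6 − 10.1 = 1.5
x=11: ŷ = -2.5 + 1.8·11 = 17.3; r = 18.3 − 17.3 = 1
x=17: ŷ = -2.5 + 1.8·17 = 28.1; r = 25.6 − 28.1 = -2.5
x=19: ŷ = -2.5 + 1.8·19 = 31.7; r = 33.2 − 31.7 = 1.5
Largest |r| is 2.5 at x = 17, residual -2.5.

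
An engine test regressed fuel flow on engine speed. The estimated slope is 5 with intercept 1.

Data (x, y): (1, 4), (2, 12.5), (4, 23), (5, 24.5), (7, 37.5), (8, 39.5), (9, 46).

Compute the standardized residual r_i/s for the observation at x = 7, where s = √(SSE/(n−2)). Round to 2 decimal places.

x=1: ŷ = 1 + 5·1 = 6; r = 4 − 6 = -2
x=2: ŷ = 1 + 5·2 = 11; r = 12.5 − 11 = 1.5
x=4: ŷ = 1 + 5·4 = 21; r = 23 − 21 = 2
x=5: ŷ = 1 + 5·5 = 26; r = 24.5 − 26 = -1.5
x=7: ŷ = 1 + 5·7 = 36; r = 37.5 − 36 = 1.5
x=8: ŷ = 1 + 5·8 = 41; r = 39.5 − 41 = -1.5
x=9: ŷ = 1 + 5·9 = 46; r = 46 − 46 = 0
SSE = 4 + 2.25 + 4 + 2.25 + 2.25 + 2.25 + 0 = 17
s = √(17/5) = 1.84391
r/s = 1.5 / 1.84391 = 0.81

0.81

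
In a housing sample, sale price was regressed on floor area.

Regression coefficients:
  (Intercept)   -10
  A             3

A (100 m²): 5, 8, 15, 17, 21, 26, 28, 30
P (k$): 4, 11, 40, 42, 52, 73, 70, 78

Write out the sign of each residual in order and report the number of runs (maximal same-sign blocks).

5 runs

A=5: ŷ = -10 + 3·5 = 5; e = 4 − 5 = -1
A=8: ŷ = -10 + 3·8 = 14; e = 11 − 14 = -3
A=15: ŷ = -10 + 3·15 = 35; e = 40 − 35 = 5
A=17: ŷ = -10 + 3·17 = 41; e = 42 − 41 = 1
A=21: ŷ = -10 + 3·21 = 53; e = 52 − 53 = -1
A=26: ŷ = -10 + 3·26 = 68; e = 73 − 68 = 5
A=28: ŷ = -10 + 3·28 = 74; e = 70 − 74 = -4
A=30: ŷ = -10 + 3·30 = 80; e = 78 − 80 = -2
Signs: − − + + − + − −
Runs: −×2, +×2, −×1, +×1, −×2 → 5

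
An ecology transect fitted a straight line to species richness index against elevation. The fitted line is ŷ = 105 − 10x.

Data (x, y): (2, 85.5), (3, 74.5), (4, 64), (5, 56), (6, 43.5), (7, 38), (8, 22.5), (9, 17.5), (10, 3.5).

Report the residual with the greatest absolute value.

x=2: ŷ = 105 − 10·2 = 85; e = 85.5 − 85 = 0.5
x=3: ŷ = 105 − 10·3 = 75; e = 74.5 − 75 = -0.5
x=4: ŷ = 105 − 10·4 = 65; e = 64 − 65 = -1
x=5: ŷ = 105 − 10·5 = 55; e = 56 − 55 = 1
x=6: ŷ = 105 − 10·6 = 45; e = 43.5 − 45 = -1.5
x=7: ŷ = 105 − 10·7 = 35; e = 38 − 35 = 3
x=8: ŷ = 105 − 10·8 = 25; e = 22.5 − 25 = -2.5
x=9: ŷ = 105 − 10·9 = 15; e = 17.5 − 15 = 2.5
x=10: ŷ = 105 − 10·10 = 5; e = 3.5 − 5 = -1.5
Largest |e| is 3 at x = 7, residual 3.

e = 3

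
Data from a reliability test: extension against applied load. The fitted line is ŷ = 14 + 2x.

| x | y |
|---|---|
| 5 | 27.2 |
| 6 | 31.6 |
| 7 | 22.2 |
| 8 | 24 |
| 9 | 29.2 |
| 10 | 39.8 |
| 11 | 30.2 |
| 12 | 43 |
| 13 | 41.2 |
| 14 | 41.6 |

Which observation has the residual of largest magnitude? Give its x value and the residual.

x = 8, r = -6

x=5: ŷ = 14 + 2·5 = 24; r = 27.2 − 24 = 3.2
x=6: ŷ = 14 + 2·6 = 26; r = 31.6 − 26 = 5.6
x=7: ŷ = 14 + 2·7 = 28; r = 22.2 − 28 = -5.8
x=8: ŷ = 14 + 2·8 = 30; r = 24 − 30 = -6
x=9: ŷ = 14 + 2·9 = 32; r = 29.2 − 32 = -2.8
x=10: ŷ = 14 + 2·10 = 34; r = 39.8 − 34 = 5.8
x=11: ŷ = 14 + 2·11 = 36; r = 30.2 − 36 = -5.8
x=12: ŷ = 14 + 2·12 = 38; r = 43 − 38 = 5
x=13: ŷ = 14 + 2·13 = 40; r = 41.2 − 40 = 1.2
x=14: ŷ = 14 + 2·14 = 42; r = 41.6 − 42 = -0.4
Largest |r| is 6 at x = 8, residual -6.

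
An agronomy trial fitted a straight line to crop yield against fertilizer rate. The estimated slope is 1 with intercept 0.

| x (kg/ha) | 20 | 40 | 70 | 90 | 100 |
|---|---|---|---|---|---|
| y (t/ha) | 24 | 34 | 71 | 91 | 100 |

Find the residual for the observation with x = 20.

ŷ = 20 = 20
e = 24 − 20 = 4

e = 4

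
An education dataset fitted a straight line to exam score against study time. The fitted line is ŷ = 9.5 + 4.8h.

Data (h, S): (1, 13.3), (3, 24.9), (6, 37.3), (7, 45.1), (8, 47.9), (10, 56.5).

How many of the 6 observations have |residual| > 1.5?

h=1: ŷ = 9.5 + 4.8·1 = 14.3; r = 13.3 − 14.3 = -1
h=3: ŷ = 9.5 + 4.8·3 = 23.9; r = 24.9 − 23.9 = 1
h=6: ŷ = 9.5 + 4.8·6 = 38.3; r = 37.3 − 38.3 = -1
h=7: ŷ = 9.5 + 4.8·7 = 43.1; r = 45.1 − 43.1 = 2
h=8: ŷ = 9.5 + 4.8·8 = 47.9; r = 47.9 − 47.9 = 0
h=10: ŷ = 9.5 + 4.8·10 = 57.5; r = 56.5 − 57.5 = -1
|r| > 1.5: h=7 (|r|=2) → 1

1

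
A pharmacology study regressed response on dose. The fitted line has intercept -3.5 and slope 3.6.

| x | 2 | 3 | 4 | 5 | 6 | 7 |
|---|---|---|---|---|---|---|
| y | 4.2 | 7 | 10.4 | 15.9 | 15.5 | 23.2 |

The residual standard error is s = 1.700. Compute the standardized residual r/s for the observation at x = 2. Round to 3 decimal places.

ŷ = -3.5 + 3.6·2 = 3.7
r = 4.2 − 3.7 = 0.5
r/s = 0.5 / 1.700 = 0.294

0.294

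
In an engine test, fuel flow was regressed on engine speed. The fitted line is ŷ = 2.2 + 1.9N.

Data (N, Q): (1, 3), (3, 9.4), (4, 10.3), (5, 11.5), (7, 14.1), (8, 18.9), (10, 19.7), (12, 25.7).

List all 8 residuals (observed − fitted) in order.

N=1: ŷ = 2.2 + 1.9·1 = 4.1; r = 3 − 4.1 = -1.1
N=3: ŷ = 2.2 + 1.9·3 = 7.9; r = 9.4 − 7.9 = 1.5
N=4: ŷ = 2.2 + 1.9·4 = 9.8; r = 10.3 − 9.8 = 0.5
N=5: ŷ = 2.2 + 1.9·5 = 11.7; r = 11.5 − 11.7 = -0.2
N=7: ŷ = 2.2 + 1.9·7 = 15.5; r = 14.1 − 15.5 = -1.4
N=8: ŷ = 2.2 + 1.9·8 = 17.4; r = 18.9 − 17.4 = 1.5
N=10: ŷ = 2.2 + 1.9·10 = 21.2; r = 19.7 − 21.2 = -1.5
N=12: ŷ = 2.2 + 1.9·12 = 25; r = 25.7 − 25 = 0.7

-1.1, 1.5, 0.5, -0.2, -1.4, 1.5, -1.5, 0.7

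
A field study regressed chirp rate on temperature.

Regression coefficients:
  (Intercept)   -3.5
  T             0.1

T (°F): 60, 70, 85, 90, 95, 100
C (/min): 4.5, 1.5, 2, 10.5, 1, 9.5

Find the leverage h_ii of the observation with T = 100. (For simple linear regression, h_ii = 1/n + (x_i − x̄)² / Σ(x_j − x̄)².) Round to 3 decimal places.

T̄ = (60 + 70 + 85 + 90 + 95 + 100)/6 = 83.3333
Σ(T − T̄)² = 544.444 + 177.778 + 2.77778 + 44.4444 + 136.111 + 277.778 = 1183.33
h = 1/6 + (16.6667)²/1183.33 = 0.166667 + 0.234742 = 0.401

h = 0.401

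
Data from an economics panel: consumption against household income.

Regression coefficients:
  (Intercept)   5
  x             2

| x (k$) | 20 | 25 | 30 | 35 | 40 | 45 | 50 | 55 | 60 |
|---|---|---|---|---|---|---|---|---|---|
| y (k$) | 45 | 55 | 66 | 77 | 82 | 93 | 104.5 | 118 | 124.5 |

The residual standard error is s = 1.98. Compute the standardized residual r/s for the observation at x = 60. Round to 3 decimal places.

-0.253

ŷ = 5 + 2·60 = 125
r = 124.5 − 125 = -0.5
r/s = -0.5 / 1.98 = -0.253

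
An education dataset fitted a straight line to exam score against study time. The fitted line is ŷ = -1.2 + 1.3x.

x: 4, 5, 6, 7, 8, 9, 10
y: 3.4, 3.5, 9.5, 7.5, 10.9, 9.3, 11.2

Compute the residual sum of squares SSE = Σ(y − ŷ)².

x=4: ŷ = -1.2 + 1.3·4 = 4; r = 3.4 − 4 = -0.6
x=5: ŷ = -1.2 + 1.3·5 = 5.3; r = 3.5 − 5.3 = -1.8
x=6: ŷ = -1.2 + 1.3·6 = 6.6; r = 9.5 − 6.6 = 2.9
x=7: ŷ = -1.2 + 1.3·7 = 7.9; r = 7.5 − 7.9 = -0.4
x=8: ŷ = -1.2 + 1.3·8 = 9.2; r = 10.9 − 9.2 = 1.7
x=9: ŷ = -1.2 + 1.3·9 = 10.5; r = 9.3 − 10.5 = -1.2
x=10: ŷ = -1.2 + 1.3·10 = 11.8; r = 11.2 − 11.8 = -0.6
SSE = 0.36 + 3.24 + 8.41 + 0.16 + 2.89 + 1.44 + 0.36 = 16.86

SSE = 16.86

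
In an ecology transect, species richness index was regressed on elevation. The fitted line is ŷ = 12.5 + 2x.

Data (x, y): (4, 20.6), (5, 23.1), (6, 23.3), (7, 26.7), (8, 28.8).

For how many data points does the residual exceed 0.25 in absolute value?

3

x=4: ŷ = 12.5 + 2·4 = 20.5; e = 20.6 − 20.5 = 0.1
x=5: ŷ = 12.5 + 2·5 = 22.5; e = 23.1 − 22.5 = 0.6
x=6: ŷ = 12.5 + 2·6 = 24.5; e = 23.3 − 24.5 = -1.2
x=7: ŷ = 12.5 + 2·7 = 26.5; e = 26.7 − 26.5 = 0.2
x=8: ŷ = 12.5 + 2·8 = 28.5; e = 28.8 − 28.5 = 0.3
|e| > 0.25: x=5 (|e|=0.6), x=6 (|e|=1.2), x=8 (|e|=0.3) → 3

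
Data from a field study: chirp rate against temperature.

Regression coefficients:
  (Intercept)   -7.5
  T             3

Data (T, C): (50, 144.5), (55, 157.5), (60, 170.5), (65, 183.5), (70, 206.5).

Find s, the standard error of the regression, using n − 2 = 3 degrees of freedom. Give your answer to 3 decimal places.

T=50: ŷ = -7.5 + 3·50 = 142.5; e = 144.5 − 142.5 = 2
T=55: ŷ = -7.5 + 3·55 = 157.5; e = 157.5 − 157.5 = 0
T=60: ŷ = -7.5 + 3·60 = 172.5; e = 170.5 − 172.5 = -2
T=65: ŷ = -7.5 + 3·65 = 187.5; e = 183.5 − 187.5 = -4
T=70: ŷ = -7.5 + 3·70 = 202.5; e = 206.5 − 202.5 = 4
SSE = 4 + 0 + 4 + 16 + 16 = 40
s = √(40/3) = √13.3333 ≈ 3.651

s = 3.651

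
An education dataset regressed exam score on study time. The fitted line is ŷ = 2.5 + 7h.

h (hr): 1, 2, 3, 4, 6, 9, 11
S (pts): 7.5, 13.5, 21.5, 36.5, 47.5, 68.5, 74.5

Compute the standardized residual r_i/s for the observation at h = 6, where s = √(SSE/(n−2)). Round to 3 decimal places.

h=1: ŷ = 2.5 + 7·1 = 9.5; r = 7.5 − 9.5 = -2
h=2: ŷ = 2.5 + 7·2 = 16.5; r = 13.5 − 16.5 = -3
h=3: ŷ = 2.5 + 7·3 = 23.5; r = 21.5 − 23.5 = -2
h=4: ŷ = 2.5 + 7·4 = 30.5; r = 36.5 − 30.5 = 6
h=6: ŷ = 2.5 + 7·6 = 44.5; r = 47.5 − 44.5 = 3
h=9: ŷ = 2.5 + 7·9 = 65.5; r = 68.5 − 65.5 = 3
h=11: ŷ = 2.5 + 7·11 = 79.5; r = 74.5 − 79.5 = -5
SSE = 4 + 9 + 4 + 36 + 9 + 9 + 25 = 96
s = √(96/5) = 4.38178
r/s = 3 / 4.38178 = 0.685

0.685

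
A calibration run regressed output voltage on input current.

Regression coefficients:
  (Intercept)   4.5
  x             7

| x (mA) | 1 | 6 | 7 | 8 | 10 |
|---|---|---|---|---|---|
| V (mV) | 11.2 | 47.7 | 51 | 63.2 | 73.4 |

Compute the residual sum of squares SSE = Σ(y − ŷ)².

x=1: ŷ = 4.5 + 7·1 = 11.5; e = 11.2 − 11.5 = -0.3
x=6: ŷ = 4.5 + 7·6 = 46.5; e = 47.7 − 46.5 = 1.2
x=7: ŷ = 4.5 + 7·7 = 53.5; e = 51 − 53.5 = -2.5
x=8: ŷ = 4.5 + 7·8 = 60.5; e = 63.2 − 60.5 = 2.7
x=10: ŷ = 4.5 + 7·10 = 74.5; e = 73.4 − 74.5 = -1.1
SSE = 0.09 + 1.44 + 6.25 + 7.29 + 1.21 = 16.28

SSE = 16.28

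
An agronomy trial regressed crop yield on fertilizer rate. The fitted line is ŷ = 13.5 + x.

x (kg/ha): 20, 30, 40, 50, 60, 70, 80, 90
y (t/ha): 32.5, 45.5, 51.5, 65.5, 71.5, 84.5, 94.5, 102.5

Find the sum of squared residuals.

x=20: ŷ = 13.5 + 20 = 33.5; e = 32.5 − 33.5 = -1
x=30: ŷ = 13.5 + 30 = 43.5; e = 45.5 − 43.5 = 2
x=40: ŷ = 13.5 + 40 = 53.5; e = 51.5 − 53.5 = -2
x=50: ŷ = 13.5 + 50 = 63.5; e = 65.5 − 63.5 = 2
x=60: ŷ = 13.5 + 60 = 73.5; e = 71.5 − 73.5 = -2
x=70: ŷ = 13.5 + 70 = 83.5; e = 84.5 − 83.5 = 1
x=80: ŷ = 13.5 + 80 = 93.5; e = 94.5 − 93.5 = 1
x=90: ŷ = 13.5 + 90 = 103.5; e = 102.5 − 103.5 = -1
SSE = 1 + 4 + 4 + 4 + 4 + 1 + 1 + 1 = 20

SSE = 20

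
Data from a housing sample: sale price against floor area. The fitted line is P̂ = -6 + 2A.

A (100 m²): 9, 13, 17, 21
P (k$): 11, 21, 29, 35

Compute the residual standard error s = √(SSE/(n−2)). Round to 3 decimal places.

s = 1.414

A=9: P̂ = -6 + 2·9 = 12; r = 11 − 12 = -1
A=13: P̂ = -6 + 2·13 = 20; r = 21 − 20 = 1
A=17: P̂ = -6 + 2·17 = 28; r = 29 − 28 = 1
A=21: P̂ = -6 + 2·21 = 36; r = 35 − 36 = -1
SSE = 1 + 1 + 1 + 1 = 4
s = √(4/2) = √2 ≈ 1.414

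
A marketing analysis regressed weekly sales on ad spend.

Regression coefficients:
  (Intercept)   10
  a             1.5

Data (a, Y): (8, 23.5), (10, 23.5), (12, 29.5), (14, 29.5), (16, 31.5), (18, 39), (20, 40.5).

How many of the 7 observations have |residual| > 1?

6

a=8: ŷ = 10 + 1.5·8 = 22; r = 23.5 − 22 = 1.5
a=10: ŷ = 10 + 1.5·10 = 25; r = 23.5 − 25 = -1.5
a=12: ŷ = 10 + 1.5·12 = 28; r = 29.5 − 28 = 1.5
a=14: ŷ = 10 + 1.5·14 = 31; r = 29.5 − 31 = -1.5
a=16: ŷ = 10 + 1.5·16 = 34; r = 31.5 − 34 = -2.5
a=18: ŷ = 10 + 1.5·18 = 37; r = 39 − 37 = 2
a=20: ŷ = 10 + 1.5·20 = 40; r = 40.5 − 40 = 0.5
|r| > 1: a=8 (|r|=1.5), a=10 (|r|=1.5), a=12 (|r|=1.5), a=14 (|r|=1.5), a=16 (|r|=2.5), a=18 (|r|=2) → 6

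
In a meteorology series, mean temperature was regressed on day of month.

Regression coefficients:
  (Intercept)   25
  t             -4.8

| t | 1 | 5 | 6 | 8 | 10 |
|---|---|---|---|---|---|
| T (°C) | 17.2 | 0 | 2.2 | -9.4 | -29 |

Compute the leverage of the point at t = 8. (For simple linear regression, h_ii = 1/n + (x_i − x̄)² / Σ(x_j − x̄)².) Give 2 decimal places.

h = 0.29

t̄ = (1 + 5 + 6 + 8 + 10)/5 = 6
Σ(t − t̄)² = 25 + 1 + 0 + 4 + 16 = 46
h = 1/5 + (2)²/46 = 0.2 + 0.0869565 = 0.29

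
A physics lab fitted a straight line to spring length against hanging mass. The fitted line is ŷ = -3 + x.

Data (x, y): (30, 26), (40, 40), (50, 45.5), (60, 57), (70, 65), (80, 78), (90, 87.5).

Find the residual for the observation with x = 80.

e = 1

ŷ = -3 + 80 = 77
e = 78 − 77 = 1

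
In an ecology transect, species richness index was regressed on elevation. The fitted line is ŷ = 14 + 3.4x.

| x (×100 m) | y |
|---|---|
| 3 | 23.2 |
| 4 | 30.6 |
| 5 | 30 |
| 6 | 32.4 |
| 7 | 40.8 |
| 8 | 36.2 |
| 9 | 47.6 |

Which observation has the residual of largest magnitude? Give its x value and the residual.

x = 8, e = -5

x=3: ŷ = 14 + 3.4·3 = 24.2; e = 23.2 − 24.2 = -1
x=4: ŷ = 14 + 3.4·4 = 27.6; e = 30.6 − 27.6 = 3
x=5: ŷ = 14 + 3.4·5 = 31; e = 30 − 31 = -1
x=6: ŷ = 14 + 3.4·6 = 34.4; e = 32.4 − 34.4 = -2
x=7: ŷ = 14 + 3.4·7 = 37.8; e = 40.8 − 37.8 = 3
x=8: ŷ = 14 + 3.4·8 = 41.2; e = 36.2 − 41.2 = -5
x=9: ŷ = 14 + 3.4·9 = 44.6; e = 47.6 − 44.6 = 3
Largest |e| is 5 at x = 8, residual -5.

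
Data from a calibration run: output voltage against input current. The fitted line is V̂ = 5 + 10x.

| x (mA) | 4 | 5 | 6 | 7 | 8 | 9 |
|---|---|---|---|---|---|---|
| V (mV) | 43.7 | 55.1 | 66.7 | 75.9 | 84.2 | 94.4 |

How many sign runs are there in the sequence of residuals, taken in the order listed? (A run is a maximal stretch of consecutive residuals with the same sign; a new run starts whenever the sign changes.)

3 runs

x=4: V̂ = 5 + 10·4 = 45; e = 43.7 − 45 = -1.3
x=5: V̂ = 5 + 10·5 = 55; e = 55.1 − 55 = 0.1
x=6: V̂ = 5 + 10·6 = 65; e = 66.7 − 65 = 1.7
x=7: V̂ = 5 + 10·7 = 75; e = 75.9 − 75 = 0.9
x=8: V̂ = 5 + 10·8 = 85; e = 84.2 − 85 = -0.8
x=9: V̂ = 5 + 10·9 = 95; e = 94.4 − 95 = -0.6
Signs: − + + + − −
Runs: −×1, +×3, −×2 → 3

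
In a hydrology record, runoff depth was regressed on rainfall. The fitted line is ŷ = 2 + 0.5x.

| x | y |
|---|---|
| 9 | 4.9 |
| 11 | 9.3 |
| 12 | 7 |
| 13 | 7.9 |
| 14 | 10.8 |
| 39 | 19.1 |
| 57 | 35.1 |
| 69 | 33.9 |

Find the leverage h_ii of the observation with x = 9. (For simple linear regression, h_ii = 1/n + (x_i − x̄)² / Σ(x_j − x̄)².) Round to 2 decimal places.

x̄ = (9 + 11 + 12 + 13 + 14 + 39 + 57 + 69)/8 = 28
Σ(x − x̄)² = 361 + 289 + 256 + 225 + 196 + 121 + 841 + 1681 = 3970
h = 1/8 + (-19)²/3970 = 0.125 + 0.090932 = 0.22

h = 0.22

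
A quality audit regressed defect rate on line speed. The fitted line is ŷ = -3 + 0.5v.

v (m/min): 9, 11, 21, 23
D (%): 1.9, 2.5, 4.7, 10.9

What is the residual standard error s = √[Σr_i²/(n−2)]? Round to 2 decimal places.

s = 2.62

v=9: ŷ = -3 + 0.5·9 = 1.5; r = 1.9 − 1.5 = 0.4
v=11: ŷ = -3 + 0.5·11 = 2.5; r = 2.5 − 2.5 = 0
v=21: ŷ = -3 + 0.5·21 = 7.5; r = 4.7 − 7.5 = -2.8
v=23: ŷ = -3 + 0.5·23 = 8.5; r = 10.9 − 8.5 = 2.4
SSE = 0.16 + 0 + 7.84 + 5.76 = 13.76
s = √(13.76/2) = √6.88 ≈ 2.62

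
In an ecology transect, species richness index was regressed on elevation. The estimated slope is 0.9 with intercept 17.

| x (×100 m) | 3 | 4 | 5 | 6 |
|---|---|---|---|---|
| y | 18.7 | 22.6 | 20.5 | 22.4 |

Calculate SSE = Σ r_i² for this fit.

SSE = 6

x=3: ŷ = 17 + 0.9·3 = 19.7; r = 18.7 − 19.7 = -1
x=4: ŷ = 17 + 0.9·4 = 20.6; r = 22.6 − 20.6 = 2
x=5: ŷ = 17 + 0.9·5 = 21.5; r = 20.5 − 21.5 = -1
x=6: ŷ = 17 + 0.9·6 = 22.4; r = 22.4 − 22.4 = 0
SSE = 1 + 4 + 1 + 0 = 6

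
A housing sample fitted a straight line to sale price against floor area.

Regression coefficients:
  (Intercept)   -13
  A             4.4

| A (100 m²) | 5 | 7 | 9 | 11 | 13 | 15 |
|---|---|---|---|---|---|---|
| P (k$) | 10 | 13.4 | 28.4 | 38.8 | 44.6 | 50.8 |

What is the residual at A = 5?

e = 1

P̂ = -13 + 4.4·5 = 9
e = 10 − 9 = 1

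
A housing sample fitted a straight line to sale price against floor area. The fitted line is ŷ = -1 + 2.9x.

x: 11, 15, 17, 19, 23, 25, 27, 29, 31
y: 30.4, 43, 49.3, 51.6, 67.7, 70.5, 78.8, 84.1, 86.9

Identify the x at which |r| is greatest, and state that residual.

x = 19, r = -2.5

x=11: ŷ = -1 + 2.9·11 = 30.9; r = 30.4 − 30.9 = -0.5
x=15: ŷ = -1 + 2.9·15 = 42.5; r = 43 − 42.5 = 0.5
x=17: ŷ = -1 + 2.9·17 = 48.3; r = 49.3 − 48.3 = 1
x=19: ŷ = -1 + 2.9·19 = 54.1; r = 51.6 − 54.1 = -2.5
x=23: ŷ = -1 + 2.9·23 = 65.7; r = 67.7 − 65.7 = 2
x=25: ŷ = -1 + 2.9·25 = 71.5; r = 70.5 − 71.5 = -1
x=27: ŷ = -1 + 2.9·27 = 77.3; r = 78.8 − 77.3 = 1.5
x=29: ŷ = -1 + 2.9·29 = 83.1; r = 84.1 − 83.1 = 1
x=31: ŷ = -1 + 2.9·31 = 88.9; r = 86.9 − 88.9 = -2
Largest |r| is 2.5 at x = 19, residual -2.5.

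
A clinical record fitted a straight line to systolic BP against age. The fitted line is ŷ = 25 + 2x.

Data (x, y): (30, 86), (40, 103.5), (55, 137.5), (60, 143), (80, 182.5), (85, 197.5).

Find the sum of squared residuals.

x=30: ŷ = 25 + 2·30 = 85; e = 86 − 85 = 1
x=40: ŷ = 25 + 2·40 = 105; e = 103.5 − 105 = -1.5
x=55: ŷ = 25 + 2·55 = 135; e = 137.5 − 135 = 2.5
x=60: ŷ = 25 + 2·60 = 145; e = 143 − 145 = -2
x=80: ŷ = 25 + 2·80 = 185; e = 182.5 − 185 = -2.5
x=85: ŷ = 25 + 2·85 = 195; e = 197.5 − 195 = 2.5
SSE = 1 + 2.25 + 6.25 + 4 + 6.25 + 6.25 = 26

SSE = 26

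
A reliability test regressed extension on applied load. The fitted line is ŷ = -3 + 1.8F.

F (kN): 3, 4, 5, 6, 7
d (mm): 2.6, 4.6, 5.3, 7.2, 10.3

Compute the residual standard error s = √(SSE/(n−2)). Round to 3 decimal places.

s = 0.716

F=3: ŷ = -3 + 1.8·3 = 2.4; r = 2.6 − 2.4 = 0.2
F=4: ŷ = -3 + 1.8·4 = 4.2; r = 4.6 − 4.2 = 0.4
F=5: ŷ = -3 + 1.8·5 = 6; r = 5.3 − 6 = -0.7
F=6: ŷ = -3 + 1.8·6 = 7.8; r = 7.2 − 7.8 = -0.6
F=7: ŷ = -3 + 1.8·7 = 9.6; r = 10.3 − 9.6 = 0.7
SSE = 0.04 + 0.16 + 0.49 + 0.36 + 0.49 = 1.54
s = √(1.54/3) = √0.513333 ≈ 0.716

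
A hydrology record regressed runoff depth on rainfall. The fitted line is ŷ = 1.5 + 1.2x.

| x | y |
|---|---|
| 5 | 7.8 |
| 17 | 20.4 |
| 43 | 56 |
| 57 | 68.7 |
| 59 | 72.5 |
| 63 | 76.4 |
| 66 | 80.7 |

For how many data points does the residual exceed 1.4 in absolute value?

x=5: ŷ = 1.5 + 1.2·5 = 7.5; r = 7.8 − 7.5 = 0.3
x=17: ŷ = 1.5 + 1.2·17 = 21.9; r = 20.4 − 21.9 = -1.5
x=43: ŷ = 1.5 + 1.2·43 = 53.1; r = 56 − 53.1 = 2.9
x=57: ŷ = 1.5 + 1.2·57 = 69.9; r = 68.7 − 69.9 = -1.2
x=59: ŷ = 1.5 + 1.2·59 = 72.3; r = 72.5 − 72.3 = 0.2
x=63: ŷ = 1.5 + 1.2·63 = 77.1; r = 76.4 − 77.1 = -0.7
x=66: ŷ = 1.5 + 1.2·66 = 80.7; r = 80.7 − 80.7 = 0
|r| > 1.4: x=17 (|r|=1.5), x=43 (|r|=2.9) → 2

2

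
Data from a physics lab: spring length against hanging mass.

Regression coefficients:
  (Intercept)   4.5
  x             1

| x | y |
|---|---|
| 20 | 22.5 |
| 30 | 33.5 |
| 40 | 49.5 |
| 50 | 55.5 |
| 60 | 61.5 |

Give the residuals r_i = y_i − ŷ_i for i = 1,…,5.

-2, -1, 5, 1, -3

x=20: ŷ = 4.5 + 20 = 24.5; r = 22.5 − 24.5 = -2
x=30: ŷ = 4.5 + 30 = 34.5; r = 33.5 − 34.5 = -1
x=40: ŷ = 4.5 + 40 = 44.5; r = 49.5 − 44.5 = 5
x=50: ŷ = 4.5 + 50 = 54.5; r = 55.5 − 54.5 = 1
x=60: ŷ = 4.5 + 60 = 64.5; r = 61.5 − 64.5 = -3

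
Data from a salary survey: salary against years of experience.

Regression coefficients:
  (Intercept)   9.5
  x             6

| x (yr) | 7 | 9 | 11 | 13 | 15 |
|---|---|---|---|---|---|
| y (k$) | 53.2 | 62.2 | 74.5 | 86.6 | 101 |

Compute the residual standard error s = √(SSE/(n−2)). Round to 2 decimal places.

x=7: ŷ = 9.5 + 6·7 = 51.5; e = 53.2 − 51.5 = 1.7
x=9: ŷ = 9.5 + 6·9 = 63.5; e = 62.2 − 63.5 = -1.3
x=11: ŷ = 9.5 + 6·11 = 75.5; e = 74.5 − 75.5 = -1
x=13: ŷ = 9.5 + 6·13 = 87.5; e = 86.6 − 87.5 = -0.9
x=15: ŷ = 9.5 + 6·15 = 99.5; e = 101 − 99.5 = 1.5
SSE = 2.89 + 1.69 + 1 + 0.81 + 2.25 = 8.64
s = √(8.64/3) = √2.88 ≈ 1.70

s = 1.70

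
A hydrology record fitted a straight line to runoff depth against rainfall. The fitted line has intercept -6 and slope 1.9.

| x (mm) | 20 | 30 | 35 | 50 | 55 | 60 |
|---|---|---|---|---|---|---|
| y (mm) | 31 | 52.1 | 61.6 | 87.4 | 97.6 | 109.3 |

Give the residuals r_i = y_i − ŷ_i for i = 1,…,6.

x=20: ŷ = -6 + 1.9·20 = 32; r = 31 − 32 = -1
x=30: ŷ = -6 + 1.9·30 = 51; r = 52.1 − 51 = 1.1
x=35: ŷ = -6 + 1.9·35 = 60.5; r = 61.6 − 60.5 = 1.1
x=50: ŷ = -6 + 1.9·50 = 89; r = 87.4 − 89 = -1.6
x=55: ŷ = -6 + 1.9·55 = 98.5; r = 97.6 − 98.5 = -0.9
x=60: ŷ = -6 + 1.9·60 = 108; r = 109.3 − 108 = 1.3

-1, 1.1, 1.1, -1.6, -0.9, 1.3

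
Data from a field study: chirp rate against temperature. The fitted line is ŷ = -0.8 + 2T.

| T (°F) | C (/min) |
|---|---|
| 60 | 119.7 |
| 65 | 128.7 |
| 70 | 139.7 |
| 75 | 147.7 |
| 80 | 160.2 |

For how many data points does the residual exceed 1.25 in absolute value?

T=60: ŷ = -0.8 + 2·60 = 119.2; r = 119.7 − 119.2 = 0.5
T=65: ŷ = -0.8 + 2·65 = 129.2; r = 128.7 − 129.2 = -0.5
T=70: ŷ = -0.8 + 2·70 = 139.2; r = 139.7 − 139.2 = 0.5
T=75: ŷ = -0.8 + 2·75 = 149.2; r = 147.7 − 149.2 = -1.5
T=80: ŷ = -0.8 + 2·80 = 159.2; r = 160.2 − 159.2 = 1
|r| > 1.25: T=75 (|r|=1.5) → 1

1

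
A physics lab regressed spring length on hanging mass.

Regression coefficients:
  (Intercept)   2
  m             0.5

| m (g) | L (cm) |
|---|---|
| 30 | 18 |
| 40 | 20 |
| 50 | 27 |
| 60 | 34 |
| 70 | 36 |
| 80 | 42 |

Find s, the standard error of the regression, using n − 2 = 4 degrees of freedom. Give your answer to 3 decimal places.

s = 1.581

m=30: ŷ = 2 + 0.5·30 = 17; r = 18 − 17 = 1
m=40: ŷ = 2 + 0.5·40 = 22; r = 20 − 22 = -2
m=50: ŷ = 2 + 0.5·50 = 27; r = 27 − 27 = 0
m=60: ŷ = 2 + 0.5·60 = 32; r = 34 − 32 = 2
m=70: ŷ = 2 + 0.5·70 = 37; r = 36 − 37 = -1
m=80: ŷ = 2 + 0.5·80 = 42; r = 42 − 42 = 0
SSE = 1 + 4 + 0 + 4 + 1 + 0 = 10
s = √(10/4) = √2.5 ≈ 1.581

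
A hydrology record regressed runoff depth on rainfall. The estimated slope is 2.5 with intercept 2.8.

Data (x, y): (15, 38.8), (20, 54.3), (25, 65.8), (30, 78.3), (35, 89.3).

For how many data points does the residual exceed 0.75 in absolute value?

x=15: ŷ = 2.8 + 2.5·15 = 40.3; e = 38.8 − 40.3 = -1.5
x=20: ŷ = 2.8 + 2.5·20 = 52.8; e = 54.3 − 52.8 = 1.5
x=25: ŷ = 2.8 + 2.5·25 = 65.3; e = 65.8 − 65.3 = 0.5
x=30: ŷ = 2.8 + 2.5·30 = 77.8; e = 78.3 − 77.8 = 0.5
x=35: ŷ = 2.8 + 2.5·35 = 90.3; e = 89.3 − 90.3 = -1
|e| > 0.75: x=15 (|e|=1.5), x=20 (|e|=1.5), x=35 (|e|=1) → 3

3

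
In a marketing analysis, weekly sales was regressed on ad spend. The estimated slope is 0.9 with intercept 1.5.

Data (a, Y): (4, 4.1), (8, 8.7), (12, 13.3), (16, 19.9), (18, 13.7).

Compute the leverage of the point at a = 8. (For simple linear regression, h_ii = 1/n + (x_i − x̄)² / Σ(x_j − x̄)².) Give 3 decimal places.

h = 0.299

ā = (4 + 8 + 12 + 16 + 18)/5 = 11.6
Σ(a − ā)² = 57.76 + 12.96 + 0.16 + 19.36 + 40.96 = 131.2
h = 1/5 + (-3.6)²/131.2 = 0.2 + 0.0987805 = 0.299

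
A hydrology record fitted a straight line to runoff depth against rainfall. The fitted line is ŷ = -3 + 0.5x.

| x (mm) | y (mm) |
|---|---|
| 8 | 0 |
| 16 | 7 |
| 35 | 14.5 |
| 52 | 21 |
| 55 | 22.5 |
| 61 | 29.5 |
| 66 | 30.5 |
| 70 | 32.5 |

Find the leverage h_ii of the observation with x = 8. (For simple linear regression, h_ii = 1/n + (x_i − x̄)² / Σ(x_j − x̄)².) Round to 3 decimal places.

x̄ = (8 + 16 + 35 + 52 + 55 + 61 + 66 + 70)/8 = 45.375
Σ(x − x̄)² = 1396.89 + 862.891 + 107.641 + 43.8906 + 92.6406 + 244.141 + 425.391 + 606.391 = 3779.88
h = 1/8 + (-37.375)²/3779.88 = 0.125 + 0.36956 = 0.495

h = 0.495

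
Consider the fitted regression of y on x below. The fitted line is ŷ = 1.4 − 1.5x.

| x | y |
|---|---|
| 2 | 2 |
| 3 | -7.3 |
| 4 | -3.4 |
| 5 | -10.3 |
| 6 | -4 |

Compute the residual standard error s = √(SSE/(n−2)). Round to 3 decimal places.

x=2: ŷ = 1.4 − 1.5·2 = -1.6; e = 2 − (-1.6) = 3.6
x=3: ŷ = 1.4 − 1.5·3 = -3.1; e = -7.3 − (-3.1) = -4.2
x=4: ŷ = 1.4 − 1.5·4 = -4.6; e = -3.4 − (-4.6) = 1.2
x=5: ŷ = 1.4 − 1.5·5 = -6.1; e = -10.3 − (-6.1) = -4.2
x=6: ŷ = 1.4 − 1.5·6 = -7.6; e = -4 − (-7.6) = 3.6
SSE = 12.96 + 17.64 + 1.44 + 17.64 + 12.96 = 62.64
s = √(62.64/3) = √20.88 ≈ 4.569

s = 4.569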